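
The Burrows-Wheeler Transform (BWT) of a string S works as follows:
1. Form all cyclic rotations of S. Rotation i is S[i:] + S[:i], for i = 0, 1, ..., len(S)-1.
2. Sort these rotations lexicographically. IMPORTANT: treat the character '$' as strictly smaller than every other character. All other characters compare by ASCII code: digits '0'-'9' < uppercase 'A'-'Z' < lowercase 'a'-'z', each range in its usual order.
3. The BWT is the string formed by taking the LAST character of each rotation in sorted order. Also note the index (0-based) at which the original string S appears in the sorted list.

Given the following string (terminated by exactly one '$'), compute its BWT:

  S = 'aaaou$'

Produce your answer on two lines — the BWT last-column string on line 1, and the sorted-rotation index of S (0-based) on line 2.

Answer: u$aaao
1

Derivation:
All 6 rotations (rotation i = S[i:]+S[:i]):
  rot[0] = aaaou$
  rot[1] = aaou$a
  rot[2] = aou$aa
  rot[3] = ou$aaa
  rot[4] = u$aaao
  rot[5] = $aaaou
Sorted (with $ < everything):
  sorted[0] = $aaaou  (last char: 'u')
  sorted[1] = aaaou$  (last char: '$')
  sorted[2] = aaou$a  (last char: 'a')
  sorted[3] = aou$aa  (last char: 'a')
  sorted[4] = ou$aaa  (last char: 'a')
  sorted[5] = u$aaao  (last char: 'o')
Last column: u$aaao
Original string S is at sorted index 1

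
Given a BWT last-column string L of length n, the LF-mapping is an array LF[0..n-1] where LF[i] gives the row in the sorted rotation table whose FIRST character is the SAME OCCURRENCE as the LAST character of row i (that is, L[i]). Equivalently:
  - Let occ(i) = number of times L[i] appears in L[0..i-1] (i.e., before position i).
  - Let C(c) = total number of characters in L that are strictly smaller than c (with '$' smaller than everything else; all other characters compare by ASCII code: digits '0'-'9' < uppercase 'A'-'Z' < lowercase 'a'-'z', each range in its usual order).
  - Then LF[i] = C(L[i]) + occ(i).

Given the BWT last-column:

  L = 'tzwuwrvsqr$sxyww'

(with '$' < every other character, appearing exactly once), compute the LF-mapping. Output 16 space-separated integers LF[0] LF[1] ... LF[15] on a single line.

Answer: 6 15 9 7 10 2 8 4 1 3 0 5 13 14 11 12

Derivation:
Char counts: '$':1, 'q':1, 'r':2, 's':2, 't':1, 'u':1, 'v':1, 'w':4, 'x':1, 'y':1, 'z':1
C (first-col start): C('$')=0, C('q')=1, C('r')=2, C('s')=4, C('t')=6, C('u')=7, C('v')=8, C('w')=9, C('x')=13, C('y')=14, C('z')=15
L[0]='t': occ=0, LF[0]=C('t')+0=6+0=6
L[1]='z': occ=0, LF[1]=C('z')+0=15+0=15
L[2]='w': occ=0, LF[2]=C('w')+0=9+0=9
L[3]='u': occ=0, LF[3]=C('u')+0=7+0=7
L[4]='w': occ=1, LF[4]=C('w')+1=9+1=10
L[5]='r': occ=0, LF[5]=C('r')+0=2+0=2
L[6]='v': occ=0, LF[6]=C('v')+0=8+0=8
L[7]='s': occ=0, LF[7]=C('s')+0=4+0=4
L[8]='q': occ=0, LF[8]=C('q')+0=1+0=1
L[9]='r': occ=1, LF[9]=C('r')+1=2+1=3
L[10]='$': occ=0, LF[10]=C('$')+0=0+0=0
L[11]='s': occ=1, LF[11]=C('s')+1=4+1=5
L[12]='x': occ=0, LF[12]=C('x')+0=13+0=13
L[13]='y': occ=0, LF[13]=C('y')+0=14+0=14
L[14]='w': occ=2, LF[14]=C('w')+2=9+2=11
L[15]='w': occ=3, LF[15]=C('w')+3=9+3=12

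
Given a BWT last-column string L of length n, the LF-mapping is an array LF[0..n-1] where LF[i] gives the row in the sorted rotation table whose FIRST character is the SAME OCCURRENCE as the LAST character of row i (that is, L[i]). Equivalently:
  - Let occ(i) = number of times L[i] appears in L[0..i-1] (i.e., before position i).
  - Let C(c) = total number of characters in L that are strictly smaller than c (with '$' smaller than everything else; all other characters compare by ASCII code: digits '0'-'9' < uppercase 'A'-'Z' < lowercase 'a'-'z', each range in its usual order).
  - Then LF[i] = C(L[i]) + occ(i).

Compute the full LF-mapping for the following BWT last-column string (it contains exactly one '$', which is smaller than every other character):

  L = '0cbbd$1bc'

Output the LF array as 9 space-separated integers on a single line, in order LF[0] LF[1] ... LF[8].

Char counts: '$':1, '0':1, '1':1, 'b':3, 'c':2, 'd':1
C (first-col start): C('$')=0, C('0')=1, C('1')=2, C('b')=3, C('c')=6, C('d')=8
L[0]='0': occ=0, LF[0]=C('0')+0=1+0=1
L[1]='c': occ=0, LF[1]=C('c')+0=6+0=6
L[2]='b': occ=0, LF[2]=C('b')+0=3+0=3
L[3]='b': occ=1, LF[3]=C('b')+1=3+1=4
L[4]='d': occ=0, LF[4]=C('d')+0=8+0=8
L[5]='$': occ=0, LF[5]=C('$')+0=0+0=0
L[6]='1': occ=0, LF[6]=C('1')+0=2+0=2
L[7]='b': occ=2, LF[7]=C('b')+2=3+2=5
L[8]='c': occ=1, LF[8]=C('c')+1=6+1=7

Answer: 1 6 3 4 8 0 2 5 7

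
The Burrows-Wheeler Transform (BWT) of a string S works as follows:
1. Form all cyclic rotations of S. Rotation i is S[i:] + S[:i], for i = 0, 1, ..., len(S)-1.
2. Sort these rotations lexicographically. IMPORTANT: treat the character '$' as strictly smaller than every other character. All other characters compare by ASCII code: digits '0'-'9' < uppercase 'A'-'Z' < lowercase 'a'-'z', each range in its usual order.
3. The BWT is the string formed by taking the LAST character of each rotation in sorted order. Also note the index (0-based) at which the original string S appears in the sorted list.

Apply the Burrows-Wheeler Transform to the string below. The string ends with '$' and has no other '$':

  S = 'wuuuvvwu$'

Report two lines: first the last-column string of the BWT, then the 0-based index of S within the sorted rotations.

All 9 rotations (rotation i = S[i:]+S[:i]):
  rot[0] = wuuuvvwu$
  rot[1] = uuuvvwu$w
  rot[2] = uuvvwu$wu
  rot[3] = uvvwu$wuu
  rot[4] = vvwu$wuuu
  rot[5] = vwu$wuuuv
  rot[6] = wu$wuuuvv
  rot[7] = u$wuuuvvw
  rot[8] = $wuuuvvwu
Sorted (with $ < everything):
  sorted[0] = $wuuuvvwu  (last char: 'u')
  sorted[1] = u$wuuuvvw  (last char: 'w')
  sorted[2] = uuuvvwu$w  (last char: 'w')
  sorted[3] = uuvvwu$wu  (last char: 'u')
  sorted[4] = uvvwu$wuu  (last char: 'u')
  sorted[5] = vvwu$wuuu  (last char: 'u')
  sorted[6] = vwu$wuuuv  (last char: 'v')
  sorted[7] = wu$wuuuvv  (last char: 'v')
  sorted[8] = wuuuvvwu$  (last char: '$')
Last column: uwwuuuvv$
Original string S is at sorted index 8

Answer: uwwuuuvv$
8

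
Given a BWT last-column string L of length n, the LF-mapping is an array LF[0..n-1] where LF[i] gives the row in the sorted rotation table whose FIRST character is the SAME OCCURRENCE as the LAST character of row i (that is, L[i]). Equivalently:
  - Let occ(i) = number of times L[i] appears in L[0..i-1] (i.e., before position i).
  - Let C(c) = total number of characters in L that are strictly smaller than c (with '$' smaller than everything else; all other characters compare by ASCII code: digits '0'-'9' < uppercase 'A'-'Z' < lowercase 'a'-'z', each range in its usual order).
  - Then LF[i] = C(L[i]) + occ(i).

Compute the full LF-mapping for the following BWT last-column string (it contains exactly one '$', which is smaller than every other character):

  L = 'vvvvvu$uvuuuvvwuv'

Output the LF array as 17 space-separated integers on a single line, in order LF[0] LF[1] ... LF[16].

Char counts: '$':1, 'u':6, 'v':9, 'w':1
C (first-col start): C('$')=0, C('u')=1, C('v')=7, C('w')=16
L[0]='v': occ=0, LF[0]=C('v')+0=7+0=7
L[1]='v': occ=1, LF[1]=C('v')+1=7+1=8
L[2]='v': occ=2, LF[2]=C('v')+2=7+2=9
L[3]='v': occ=3, LF[3]=C('v')+3=7+3=10
L[4]='v': occ=4, LF[4]=C('v')+4=7+4=11
L[5]='u': occ=0, LF[5]=C('u')+0=1+0=1
L[6]='$': occ=0, LF[6]=C('$')+0=0+0=0
L[7]='u': occ=1, LF[7]=C('u')+1=1+1=2
L[8]='v': occ=5, LF[8]=C('v')+5=7+5=12
L[9]='u': occ=2, LF[9]=C('u')+2=1+2=3
L[10]='u': occ=3, LF[10]=C('u')+3=1+3=4
L[11]='u': occ=4, LF[11]=C('u')+4=1+4=5
L[12]='v': occ=6, LF[12]=C('v')+6=7+6=13
L[13]='v': occ=7, LF[13]=C('v')+7=7+7=14
L[14]='w': occ=0, LF[14]=C('w')+0=16+0=16
L[15]='u': occ=5, LF[15]=C('u')+5=1+5=6
L[16]='v': occ=8, LF[16]=C('v')+8=7+8=15

Answer: 7 8 9 10 11 1 0 2 12 3 4 5 13 14 16 6 15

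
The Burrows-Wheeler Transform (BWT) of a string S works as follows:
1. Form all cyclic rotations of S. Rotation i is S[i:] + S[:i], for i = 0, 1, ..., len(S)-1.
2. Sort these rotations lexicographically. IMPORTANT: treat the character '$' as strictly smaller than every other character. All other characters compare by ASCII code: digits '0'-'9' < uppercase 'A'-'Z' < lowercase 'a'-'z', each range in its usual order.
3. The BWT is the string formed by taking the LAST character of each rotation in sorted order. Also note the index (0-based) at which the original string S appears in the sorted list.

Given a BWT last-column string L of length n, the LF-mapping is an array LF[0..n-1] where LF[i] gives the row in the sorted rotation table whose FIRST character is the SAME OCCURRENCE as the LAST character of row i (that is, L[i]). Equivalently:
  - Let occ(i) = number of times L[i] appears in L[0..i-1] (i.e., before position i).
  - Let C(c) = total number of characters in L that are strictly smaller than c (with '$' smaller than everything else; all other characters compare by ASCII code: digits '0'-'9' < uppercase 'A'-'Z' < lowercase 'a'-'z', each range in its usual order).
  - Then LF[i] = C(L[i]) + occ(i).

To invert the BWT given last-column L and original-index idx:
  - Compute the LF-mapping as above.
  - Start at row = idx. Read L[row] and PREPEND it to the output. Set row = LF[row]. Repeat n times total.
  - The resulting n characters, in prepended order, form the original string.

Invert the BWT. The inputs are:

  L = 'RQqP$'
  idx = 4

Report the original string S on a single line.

Answer: qQPR$

Derivation:
LF mapping: 3 2 4 1 0
Walk LF starting at row 4, prepending L[row]:
  step 1: row=4, L[4]='$', prepend. Next row=LF[4]=0
  step 2: row=0, L[0]='R', prepend. Next row=LF[0]=3
  step 3: row=3, L[3]='P', prepend. Next row=LF[3]=1
  step 4: row=1, L[1]='Q', prepend. Next row=LF[1]=2
  step 5: row=2, L[2]='q', prepend. Next row=LF[2]=4
Reversed output: qQPR$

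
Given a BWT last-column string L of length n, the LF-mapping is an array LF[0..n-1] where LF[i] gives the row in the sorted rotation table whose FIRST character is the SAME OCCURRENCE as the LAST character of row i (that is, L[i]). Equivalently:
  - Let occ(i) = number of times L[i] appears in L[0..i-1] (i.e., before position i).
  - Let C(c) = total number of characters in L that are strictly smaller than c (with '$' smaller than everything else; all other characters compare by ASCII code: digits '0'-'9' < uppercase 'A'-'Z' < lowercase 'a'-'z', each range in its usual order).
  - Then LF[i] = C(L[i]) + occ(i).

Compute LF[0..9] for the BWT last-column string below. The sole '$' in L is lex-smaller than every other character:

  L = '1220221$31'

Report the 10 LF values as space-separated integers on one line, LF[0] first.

Answer: 2 5 6 1 7 8 3 0 9 4

Derivation:
Char counts: '$':1, '0':1, '1':3, '2':4, '3':1
C (first-col start): C('$')=0, C('0')=1, C('1')=2, C('2')=5, C('3')=9
L[0]='1': occ=0, LF[0]=C('1')+0=2+0=2
L[1]='2': occ=0, LF[1]=C('2')+0=5+0=5
L[2]='2': occ=1, LF[2]=C('2')+1=5+1=6
L[3]='0': occ=0, LF[3]=C('0')+0=1+0=1
L[4]='2': occ=2, LF[4]=C('2')+2=5+2=7
L[5]='2': occ=3, LF[5]=C('2')+3=5+3=8
L[6]='1': occ=1, LF[6]=C('1')+1=2+1=3
L[7]='$': occ=0, LF[7]=C('$')+0=0+0=0
L[8]='3': occ=0, LF[8]=C('3')+0=9+0=9
L[9]='1': occ=2, LF[9]=C('1')+2=2+2=4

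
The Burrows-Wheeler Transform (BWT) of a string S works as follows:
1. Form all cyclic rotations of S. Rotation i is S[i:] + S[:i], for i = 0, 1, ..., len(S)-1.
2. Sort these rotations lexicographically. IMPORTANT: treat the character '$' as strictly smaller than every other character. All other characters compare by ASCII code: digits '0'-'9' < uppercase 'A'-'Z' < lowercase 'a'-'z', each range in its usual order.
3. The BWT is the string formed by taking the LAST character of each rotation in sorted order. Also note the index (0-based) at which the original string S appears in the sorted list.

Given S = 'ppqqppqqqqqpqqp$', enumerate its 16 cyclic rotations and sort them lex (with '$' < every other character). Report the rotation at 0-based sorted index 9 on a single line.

Answer: qpqqp$ppqqppqqqq

Derivation:
All 16 rotations (rotation i = S[i:]+S[:i]):
  rot[0] = ppqqppqqqqqpqqp$
  rot[1] = pqqppqqqqqpqqp$p
  rot[2] = qqppqqqqqpqqp$pp
  rot[3] = qppqqqqqpqqp$ppq
  rot[4] = ppqqqqqpqqp$ppqq
  rot[5] = pqqqqqpqqp$ppqqp
  rot[6] = qqqqqpqqp$ppqqpp
  rot[7] = qqqqpqqp$ppqqppq
  rot[8] = qqqpqqp$ppqqppqq
  rot[9] = qqpqqp$ppqqppqqq
  rot[10] = qpqqp$ppqqppqqqq
  rot[11] = pqqp$ppqqppqqqqq
  rot[12] = qqp$ppqqppqqqqqp
  rot[13] = qp$ppqqppqqqqqpq
  rot[14] = p$ppqqppqqqqqpqq
  rot[15] = $ppqqppqqqqqpqqp
Sorted (with $ < everything):
  sorted[0] = $ppqqppqqqqqpqqp
  sorted[1] = p$ppqqppqqqqqpqq
  sorted[2] = ppqqppqqqqqpqqp$
  sorted[3] = ppqqqqqpqqp$ppqq
  sorted[4] = pqqp$ppqqppqqqqq
  sorted[5] = pqqppqqqqqpqqp$p
  sorted[6] = pqqqqqpqqp$ppqqp
  sorted[7] = qp$ppqqppqqqqqpq
  sorted[8] = qppqqqqqpqqp$ppq
  sorted[9] = qpqqp$ppqqppqqqq
  sorted[10] = qqp$ppqqppqqqqqp
  sorted[11] = qqppqqqqqpqqp$pp
  sorted[12] = qqpqqp$ppqqppqqq
  sorted[13] = qqqpqqp$ppqqppqq
  sorted[14] = qqqqpqqp$ppqqppq
  sorted[15] = qqqqqpqqp$ppqqpp
sorted[9] = qpqqp$ppqqppqqqq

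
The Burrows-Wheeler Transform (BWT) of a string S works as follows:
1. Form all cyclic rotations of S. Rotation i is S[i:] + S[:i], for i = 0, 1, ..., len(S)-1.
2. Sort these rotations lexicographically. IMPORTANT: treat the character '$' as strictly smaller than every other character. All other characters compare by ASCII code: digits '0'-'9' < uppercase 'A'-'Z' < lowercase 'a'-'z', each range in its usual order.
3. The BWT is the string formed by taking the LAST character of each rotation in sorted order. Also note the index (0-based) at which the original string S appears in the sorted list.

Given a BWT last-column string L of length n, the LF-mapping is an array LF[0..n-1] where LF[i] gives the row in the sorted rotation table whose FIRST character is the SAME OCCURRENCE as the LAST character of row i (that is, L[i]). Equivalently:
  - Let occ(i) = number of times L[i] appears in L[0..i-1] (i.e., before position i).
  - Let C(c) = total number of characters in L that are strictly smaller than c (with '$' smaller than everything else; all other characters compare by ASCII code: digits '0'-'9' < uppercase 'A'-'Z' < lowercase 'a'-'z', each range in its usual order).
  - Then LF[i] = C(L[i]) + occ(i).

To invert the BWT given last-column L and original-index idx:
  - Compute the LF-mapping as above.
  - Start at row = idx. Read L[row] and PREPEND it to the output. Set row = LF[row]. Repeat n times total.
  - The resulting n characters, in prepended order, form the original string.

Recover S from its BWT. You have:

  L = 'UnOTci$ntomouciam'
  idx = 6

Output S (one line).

LF mapping: 3 11 1 2 5 7 0 12 15 13 9 14 16 6 8 4 10
Walk LF starting at row 6, prepending L[row]:
  step 1: row=6, L[6]='$', prepend. Next row=LF[6]=0
  step 2: row=0, L[0]='U', prepend. Next row=LF[0]=3
  step 3: row=3, L[3]='T', prepend. Next row=LF[3]=2
  step 4: row=2, L[2]='O', prepend. Next row=LF[2]=1
  step 5: row=1, L[1]='n', prepend. Next row=LF[1]=11
  step 6: row=11, L[11]='o', prepend. Next row=LF[11]=14
  step 7: row=14, L[14]='i', prepend. Next row=LF[14]=8
  step 8: row=8, L[8]='t', prepend. Next row=LF[8]=15
  step 9: row=15, L[15]='a', prepend. Next row=LF[15]=4
  step 10: row=4, L[4]='c', prepend. Next row=LF[4]=5
  step 11: row=5, L[5]='i', prepend. Next row=LF[5]=7
  step 12: row=7, L[7]='n', prepend. Next row=LF[7]=12
  step 13: row=12, L[12]='u', prepend. Next row=LF[12]=16
  step 14: row=16, L[16]='m', prepend. Next row=LF[16]=10
  step 15: row=10, L[10]='m', prepend. Next row=LF[10]=9
  step 16: row=9, L[9]='o', prepend. Next row=LF[9]=13
  step 17: row=13, L[13]='c', prepend. Next row=LF[13]=6
Reversed output: communicationOTU$

Answer: communicationOTU$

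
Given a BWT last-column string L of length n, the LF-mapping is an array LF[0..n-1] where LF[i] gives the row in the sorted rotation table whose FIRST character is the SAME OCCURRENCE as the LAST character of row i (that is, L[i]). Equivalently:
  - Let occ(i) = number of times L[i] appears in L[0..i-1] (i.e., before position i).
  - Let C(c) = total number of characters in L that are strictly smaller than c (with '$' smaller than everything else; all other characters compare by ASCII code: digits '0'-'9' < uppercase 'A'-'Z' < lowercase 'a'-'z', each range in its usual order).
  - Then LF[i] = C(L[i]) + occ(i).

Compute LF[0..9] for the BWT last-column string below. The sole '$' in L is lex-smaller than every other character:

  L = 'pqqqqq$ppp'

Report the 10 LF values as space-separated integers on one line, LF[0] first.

Answer: 1 5 6 7 8 9 0 2 3 4

Derivation:
Char counts: '$':1, 'p':4, 'q':5
C (first-col start): C('$')=0, C('p')=1, C('q')=5
L[0]='p': occ=0, LF[0]=C('p')+0=1+0=1
L[1]='q': occ=0, LF[1]=C('q')+0=5+0=5
L[2]='q': occ=1, LF[2]=C('q')+1=5+1=6
L[3]='q': occ=2, LF[3]=C('q')+2=5+2=7
L[4]='q': occ=3, LF[4]=C('q')+3=5+3=8
L[5]='q': occ=4, LF[5]=C('q')+4=5+4=9
L[6]='$': occ=0, LF[6]=C('$')+0=0+0=0
L[7]='p': occ=1, LF[7]=C('p')+1=1+1=2
L[8]='p': occ=2, LF[8]=C('p')+2=1+2=3
L[9]='p': occ=3, LF[9]=C('p')+3=1+3=4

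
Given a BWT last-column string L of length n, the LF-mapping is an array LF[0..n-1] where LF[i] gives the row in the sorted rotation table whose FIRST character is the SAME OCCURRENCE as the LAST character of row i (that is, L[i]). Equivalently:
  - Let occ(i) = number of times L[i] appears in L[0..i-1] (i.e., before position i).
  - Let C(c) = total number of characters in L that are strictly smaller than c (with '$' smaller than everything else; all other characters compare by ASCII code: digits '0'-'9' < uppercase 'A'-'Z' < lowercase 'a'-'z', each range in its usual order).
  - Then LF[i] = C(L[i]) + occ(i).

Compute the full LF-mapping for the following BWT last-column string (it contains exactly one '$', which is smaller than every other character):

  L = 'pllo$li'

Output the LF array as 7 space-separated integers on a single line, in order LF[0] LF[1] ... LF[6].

Answer: 6 2 3 5 0 4 1

Derivation:
Char counts: '$':1, 'i':1, 'l':3, 'o':1, 'p':1
C (first-col start): C('$')=0, C('i')=1, C('l')=2, C('o')=5, C('p')=6
L[0]='p': occ=0, LF[0]=C('p')+0=6+0=6
L[1]='l': occ=0, LF[1]=C('l')+0=2+0=2
L[2]='l': occ=1, LF[2]=C('l')+1=2+1=3
L[3]='o': occ=0, LF[3]=C('o')+0=5+0=5
L[4]='$': occ=0, LF[4]=C('$')+0=0+0=0
L[5]='l': occ=2, LF[5]=C('l')+2=2+2=4
L[6]='i': occ=0, LF[6]=C('i')+0=1+0=1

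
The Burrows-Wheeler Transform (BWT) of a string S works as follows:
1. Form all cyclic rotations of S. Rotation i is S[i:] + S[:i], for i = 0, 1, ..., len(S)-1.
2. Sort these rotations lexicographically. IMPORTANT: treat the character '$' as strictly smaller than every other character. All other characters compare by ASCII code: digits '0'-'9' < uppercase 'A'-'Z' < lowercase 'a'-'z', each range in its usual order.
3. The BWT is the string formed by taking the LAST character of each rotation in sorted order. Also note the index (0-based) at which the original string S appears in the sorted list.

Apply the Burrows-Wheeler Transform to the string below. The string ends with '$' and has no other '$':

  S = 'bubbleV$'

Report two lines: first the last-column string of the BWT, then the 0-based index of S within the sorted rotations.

All 8 rotations (rotation i = S[i:]+S[:i]):
  rot[0] = bubbleV$
  rot[1] = ubbleV$b
  rot[2] = bbleV$bu
  rot[3] = bleV$bub
  rot[4] = leV$bubb
  rot[5] = eV$bubbl
  rot[6] = V$bubble
  rot[7] = $bubbleV
Sorted (with $ < everything):
  sorted[0] = $bubbleV  (last char: 'V')
  sorted[1] = V$bubble  (last char: 'e')
  sorted[2] = bbleV$bu  (last char: 'u')
  sorted[3] = bleV$bub  (last char: 'b')
  sorted[4] = bubbleV$  (last char: '$')
  sorted[5] = eV$bubbl  (last char: 'l')
  sorted[6] = leV$bubb  (last char: 'b')
  sorted[7] = ubbleV$b  (last char: 'b')
Last column: Veub$lbb
Original string S is at sorted index 4

Answer: Veub$lbb
4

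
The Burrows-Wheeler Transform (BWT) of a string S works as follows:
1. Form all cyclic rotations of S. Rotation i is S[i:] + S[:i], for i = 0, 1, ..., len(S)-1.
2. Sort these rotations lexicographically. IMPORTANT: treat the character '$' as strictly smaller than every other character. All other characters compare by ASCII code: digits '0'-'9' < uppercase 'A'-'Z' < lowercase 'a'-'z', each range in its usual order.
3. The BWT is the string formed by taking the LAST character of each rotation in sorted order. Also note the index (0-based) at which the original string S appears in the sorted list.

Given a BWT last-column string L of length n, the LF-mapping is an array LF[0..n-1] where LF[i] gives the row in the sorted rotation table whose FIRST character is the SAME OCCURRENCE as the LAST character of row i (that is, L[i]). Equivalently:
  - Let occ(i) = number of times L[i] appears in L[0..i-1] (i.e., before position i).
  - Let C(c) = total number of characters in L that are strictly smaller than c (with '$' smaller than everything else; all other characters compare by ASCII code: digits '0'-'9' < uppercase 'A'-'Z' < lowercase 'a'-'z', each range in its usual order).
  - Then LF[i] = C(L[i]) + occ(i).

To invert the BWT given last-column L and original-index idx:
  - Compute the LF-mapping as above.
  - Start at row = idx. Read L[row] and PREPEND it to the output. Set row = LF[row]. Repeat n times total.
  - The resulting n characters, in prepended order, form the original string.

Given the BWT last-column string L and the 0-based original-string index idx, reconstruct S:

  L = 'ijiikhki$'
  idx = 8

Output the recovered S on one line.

LF mapping: 2 6 3 4 7 1 8 5 0
Walk LF starting at row 8, prepending L[row]:
  step 1: row=8, L[8]='$', prepend. Next row=LF[8]=0
  step 2: row=0, L[0]='i', prepend. Next row=LF[0]=2
  step 3: row=2, L[2]='i', prepend. Next row=LF[2]=3
  step 4: row=3, L[3]='i', prepend. Next row=LF[3]=4
  step 5: row=4, L[4]='k', prepend. Next row=LF[4]=7
  step 6: row=7, L[7]='i', prepend. Next row=LF[7]=5
  step 7: row=5, L[5]='h', prepend. Next row=LF[5]=1
  step 8: row=1, L[1]='j', prepend. Next row=LF[1]=6
  step 9: row=6, L[6]='k', prepend. Next row=LF[6]=8
Reversed output: kjhikiii$

Answer: kjhikiii$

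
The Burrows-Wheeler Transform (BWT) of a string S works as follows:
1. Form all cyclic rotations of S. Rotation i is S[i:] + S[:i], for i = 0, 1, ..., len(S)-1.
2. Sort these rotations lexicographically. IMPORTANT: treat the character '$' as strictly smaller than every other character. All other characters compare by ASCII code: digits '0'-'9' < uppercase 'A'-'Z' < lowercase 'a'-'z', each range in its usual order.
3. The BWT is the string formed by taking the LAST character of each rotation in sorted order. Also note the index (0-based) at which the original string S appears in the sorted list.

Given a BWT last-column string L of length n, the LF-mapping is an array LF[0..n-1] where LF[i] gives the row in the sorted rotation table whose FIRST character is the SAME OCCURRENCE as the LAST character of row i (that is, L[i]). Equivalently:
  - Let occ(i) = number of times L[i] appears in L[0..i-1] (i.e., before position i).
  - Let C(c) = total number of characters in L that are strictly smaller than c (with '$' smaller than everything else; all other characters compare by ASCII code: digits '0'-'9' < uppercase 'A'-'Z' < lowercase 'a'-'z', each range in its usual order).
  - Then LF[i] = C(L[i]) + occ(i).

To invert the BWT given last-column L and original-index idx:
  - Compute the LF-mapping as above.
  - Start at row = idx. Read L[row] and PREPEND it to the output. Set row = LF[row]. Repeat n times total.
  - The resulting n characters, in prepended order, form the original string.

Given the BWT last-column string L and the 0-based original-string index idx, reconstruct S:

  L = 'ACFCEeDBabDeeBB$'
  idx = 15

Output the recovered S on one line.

LF mapping: 1 5 10 6 9 13 7 2 11 12 8 14 15 3 4 0
Walk LF starting at row 15, prepending L[row]:
  step 1: row=15, L[15]='$', prepend. Next row=LF[15]=0
  step 2: row=0, L[0]='A', prepend. Next row=LF[0]=1
  step 3: row=1, L[1]='C', prepend. Next row=LF[1]=5
  step 4: row=5, L[5]='e', prepend. Next row=LF[5]=13
  step 5: row=13, L[13]='B', prepend. Next row=LF[13]=3
  step 6: row=3, L[3]='C', prepend. Next row=LF[3]=6
  step 7: row=6, L[6]='D', prepend. Next row=LF[6]=7
  step 8: row=7, L[7]='B', prepend. Next row=LF[7]=2
  step 9: row=2, L[2]='F', prepend. Next row=LF[2]=10
  step 10: row=10, L[10]='D', prepend. Next row=LF[10]=8
  step 11: row=8, L[8]='a', prepend. Next row=LF[8]=11
  step 12: row=11, L[11]='e', prepend. Next row=LF[11]=14
  step 13: row=14, L[14]='B', prepend. Next row=LF[14]=4
  step 14: row=4, L[4]='E', prepend. Next row=LF[4]=9
  step 15: row=9, L[9]='b', prepend. Next row=LF[9]=12
  step 16: row=12, L[12]='e', prepend. Next row=LF[12]=15
Reversed output: ebEBeaDFBDCBeCA$

Answer: ebEBeaDFBDCBeCA$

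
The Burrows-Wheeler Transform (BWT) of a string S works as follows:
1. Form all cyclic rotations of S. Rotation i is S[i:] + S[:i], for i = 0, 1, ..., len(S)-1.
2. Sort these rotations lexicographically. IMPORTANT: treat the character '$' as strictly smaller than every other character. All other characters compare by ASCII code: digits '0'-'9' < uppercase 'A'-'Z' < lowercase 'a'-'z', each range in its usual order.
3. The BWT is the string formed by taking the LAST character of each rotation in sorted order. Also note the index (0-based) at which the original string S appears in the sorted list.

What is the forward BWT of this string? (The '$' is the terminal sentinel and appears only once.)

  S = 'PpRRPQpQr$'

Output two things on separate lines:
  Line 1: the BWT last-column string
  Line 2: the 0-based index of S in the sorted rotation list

All 10 rotations (rotation i = S[i:]+S[:i]):
  rot[0] = PpRRPQpQr$
  rot[1] = pRRPQpQr$P
  rot[2] = RRPQpQr$Pp
  rot[3] = RPQpQr$PpR
  rot[4] = PQpQr$PpRR
  rot[5] = QpQr$PpRRP
  rot[6] = pQr$PpRRPQ
  rot[7] = Qr$PpRRPQp
  rot[8] = r$PpRRPQpQ
  rot[9] = $PpRRPQpQr
Sorted (with $ < everything):
  sorted[0] = $PpRRPQpQr  (last char: 'r')
  sorted[1] = PQpQr$PpRR  (last char: 'R')
  sorted[2] = PpRRPQpQr$  (last char: '$')
  sorted[3] = QpQr$PpRRP  (last char: 'P')
  sorted[4] = Qr$PpRRPQp  (last char: 'p')
  sorted[5] = RPQpQr$PpR  (last char: 'R')
  sorted[6] = RRPQpQr$Pp  (last char: 'p')
  sorted[7] = pQr$PpRRPQ  (last char: 'Q')
  sorted[8] = pRRPQpQr$P  (last char: 'P')
  sorted[9] = r$PpRRPQpQ  (last char: 'Q')
Last column: rR$PpRpQPQ
Original string S is at sorted index 2

Answer: rR$PpRpQPQ
2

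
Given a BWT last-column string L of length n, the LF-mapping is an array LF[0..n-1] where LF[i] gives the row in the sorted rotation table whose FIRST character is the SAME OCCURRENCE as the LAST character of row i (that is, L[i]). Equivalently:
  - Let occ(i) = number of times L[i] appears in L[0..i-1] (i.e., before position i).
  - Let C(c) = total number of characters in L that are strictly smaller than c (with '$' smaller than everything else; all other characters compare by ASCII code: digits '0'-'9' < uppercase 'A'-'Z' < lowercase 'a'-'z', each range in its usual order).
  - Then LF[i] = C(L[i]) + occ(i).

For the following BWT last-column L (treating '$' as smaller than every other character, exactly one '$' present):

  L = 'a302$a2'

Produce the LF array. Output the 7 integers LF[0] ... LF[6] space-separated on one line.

Answer: 5 4 1 2 0 6 3

Derivation:
Char counts: '$':1, '0':1, '2':2, '3':1, 'a':2
C (first-col start): C('$')=0, C('0')=1, C('2')=2, C('3')=4, C('a')=5
L[0]='a': occ=0, LF[0]=C('a')+0=5+0=5
L[1]='3': occ=0, LF[1]=C('3')+0=4+0=4
L[2]='0': occ=0, LF[2]=C('0')+0=1+0=1
L[3]='2': occ=0, LF[3]=C('2')+0=2+0=2
L[4]='$': occ=0, LF[4]=C('$')+0=0+0=0
L[5]='a': occ=1, LF[5]=C('a')+1=5+1=6
L[6]='2': occ=1, LF[6]=C('2')+1=2+1=3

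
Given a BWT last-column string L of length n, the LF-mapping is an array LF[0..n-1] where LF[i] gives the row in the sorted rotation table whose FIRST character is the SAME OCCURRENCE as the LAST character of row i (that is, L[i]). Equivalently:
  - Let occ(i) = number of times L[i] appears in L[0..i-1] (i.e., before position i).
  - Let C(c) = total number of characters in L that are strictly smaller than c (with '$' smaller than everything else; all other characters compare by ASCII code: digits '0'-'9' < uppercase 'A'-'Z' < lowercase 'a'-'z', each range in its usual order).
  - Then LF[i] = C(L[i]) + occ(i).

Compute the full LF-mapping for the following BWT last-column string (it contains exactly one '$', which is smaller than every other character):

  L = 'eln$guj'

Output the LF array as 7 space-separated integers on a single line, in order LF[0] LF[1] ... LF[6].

Char counts: '$':1, 'e':1, 'g':1, 'j':1, 'l':1, 'n':1, 'u':1
C (first-col start): C('$')=0, C('e')=1, C('g')=2, C('j')=3, C('l')=4, C('n')=5, C('u')=6
L[0]='e': occ=0, LF[0]=C('e')+0=1+0=1
L[1]='l': occ=0, LF[1]=C('l')+0=4+0=4
L[2]='n': occ=0, LF[2]=C('n')+0=5+0=5
L[3]='$': occ=0, LF[3]=C('$')+0=0+0=0
L[4]='g': occ=0, LF[4]=C('g')+0=2+0=2
L[5]='u': occ=0, LF[5]=C('u')+0=6+0=6
L[6]='j': occ=0, LF[6]=C('j')+0=3+0=3

Answer: 1 4 5 0 2 6 3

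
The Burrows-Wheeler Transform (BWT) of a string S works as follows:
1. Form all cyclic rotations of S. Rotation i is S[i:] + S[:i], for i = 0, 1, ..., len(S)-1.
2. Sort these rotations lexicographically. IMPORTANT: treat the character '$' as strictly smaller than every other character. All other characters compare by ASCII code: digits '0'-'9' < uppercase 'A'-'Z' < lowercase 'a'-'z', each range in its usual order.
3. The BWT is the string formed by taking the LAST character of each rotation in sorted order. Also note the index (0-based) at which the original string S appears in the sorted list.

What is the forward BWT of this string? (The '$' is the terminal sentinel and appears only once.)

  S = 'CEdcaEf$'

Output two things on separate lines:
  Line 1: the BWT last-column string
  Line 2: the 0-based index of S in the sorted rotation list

Answer: f$CacdEE
1

Derivation:
All 8 rotations (rotation i = S[i:]+S[:i]):
  rot[0] = CEdcaEf$
  rot[1] = EdcaEf$C
  rot[2] = dcaEf$CE
  rot[3] = caEf$CEd
  rot[4] = aEf$CEdc
  rot[5] = Ef$CEdca
  rot[6] = f$CEdcaE
  rot[7] = $CEdcaEf
Sorted (with $ < everything):
  sorted[0] = $CEdcaEf  (last char: 'f')
  sorted[1] = CEdcaEf$  (last char: '$')
  sorted[2] = EdcaEf$C  (last char: 'C')
  sorted[3] = Ef$CEdca  (last char: 'a')
  sorted[4] = aEf$CEdc  (last char: 'c')
  sorted[5] = caEf$CEd  (last char: 'd')
  sorted[6] = dcaEf$CE  (last char: 'E')
  sorted[7] = f$CEdcaE  (last char: 'E')
Last column: f$CacdEE
Original string S is at sorted index 1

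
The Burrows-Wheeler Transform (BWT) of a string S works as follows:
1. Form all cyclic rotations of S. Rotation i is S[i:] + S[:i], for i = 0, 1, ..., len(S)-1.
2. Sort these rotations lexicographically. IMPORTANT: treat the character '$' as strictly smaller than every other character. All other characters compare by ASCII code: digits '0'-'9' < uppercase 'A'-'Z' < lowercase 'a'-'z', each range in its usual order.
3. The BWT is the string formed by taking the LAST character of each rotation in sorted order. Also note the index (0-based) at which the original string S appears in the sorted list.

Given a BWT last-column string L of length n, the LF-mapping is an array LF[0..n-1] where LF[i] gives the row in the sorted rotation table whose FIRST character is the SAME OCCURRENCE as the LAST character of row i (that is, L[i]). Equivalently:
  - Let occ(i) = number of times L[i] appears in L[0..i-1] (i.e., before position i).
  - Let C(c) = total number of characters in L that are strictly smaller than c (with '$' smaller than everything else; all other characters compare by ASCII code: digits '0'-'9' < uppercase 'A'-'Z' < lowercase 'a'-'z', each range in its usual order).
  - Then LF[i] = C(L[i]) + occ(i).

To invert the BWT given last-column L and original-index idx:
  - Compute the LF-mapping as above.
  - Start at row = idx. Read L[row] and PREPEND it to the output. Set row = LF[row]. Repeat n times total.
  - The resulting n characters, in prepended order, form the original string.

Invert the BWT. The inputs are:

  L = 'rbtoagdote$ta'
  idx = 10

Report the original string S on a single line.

Answer: tattoobadger$

Derivation:
LF mapping: 9 3 10 7 1 6 4 8 11 5 0 12 2
Walk LF starting at row 10, prepending L[row]:
  step 1: row=10, L[10]='$', prepend. Next row=LF[10]=0
  step 2: row=0, L[0]='r', prepend. Next row=LF[0]=9
  step 3: row=9, L[9]='e', prepend. Next row=LF[9]=5
  step 4: row=5, L[5]='g', prepend. Next row=LF[5]=6
  step 5: row=6, L[6]='d', prepend. Next row=LF[6]=4
  step 6: row=4, L[4]='a', prepend. Next row=LF[4]=1
  step 7: row=1, L[1]='b', prepend. Next row=LF[1]=3
  step 8: row=3, L[3]='o', prepend. Next row=LF[3]=7
  step 9: row=7, L[7]='o', prepend. Next row=LF[7]=8
  step 10: row=8, L[8]='t', prepend. Next row=LF[8]=11
  step 11: row=11, L[11]='t', prepend. Next row=LF[11]=12
  step 12: row=12, L[12]='a', prepend. Next row=LF[12]=2
  step 13: row=2, L[2]='t', prepend. Next row=LF[2]=10
Reversed output: tattoobadger$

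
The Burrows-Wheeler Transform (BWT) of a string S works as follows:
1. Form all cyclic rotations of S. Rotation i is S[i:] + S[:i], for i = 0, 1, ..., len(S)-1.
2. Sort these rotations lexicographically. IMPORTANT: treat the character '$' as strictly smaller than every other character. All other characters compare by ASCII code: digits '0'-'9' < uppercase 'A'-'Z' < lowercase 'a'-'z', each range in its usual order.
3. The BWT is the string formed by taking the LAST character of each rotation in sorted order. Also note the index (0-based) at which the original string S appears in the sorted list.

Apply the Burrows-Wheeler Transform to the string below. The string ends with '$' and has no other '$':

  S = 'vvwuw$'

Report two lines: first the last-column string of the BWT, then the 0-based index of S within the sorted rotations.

Answer: ww$vuv
2

Derivation:
All 6 rotations (rotation i = S[i:]+S[:i]):
  rot[0] = vvwuw$
  rot[1] = vwuw$v
  rot[2] = wuw$vv
  rot[3] = uw$vvw
  rot[4] = w$vvwu
  rot[5] = $vvwuw
Sorted (with $ < everything):
  sorted[0] = $vvwuw  (last char: 'w')
  sorted[1] = uw$vvw  (last char: 'w')
  sorted[2] = vvwuw$  (last char: '$')
  sorted[3] = vwuw$v  (last char: 'v')
  sorted[4] = w$vvwu  (last char: 'u')
  sorted[5] = wuw$vv  (last char: 'v')
Last column: ww$vuv
Original string S is at sorted index 2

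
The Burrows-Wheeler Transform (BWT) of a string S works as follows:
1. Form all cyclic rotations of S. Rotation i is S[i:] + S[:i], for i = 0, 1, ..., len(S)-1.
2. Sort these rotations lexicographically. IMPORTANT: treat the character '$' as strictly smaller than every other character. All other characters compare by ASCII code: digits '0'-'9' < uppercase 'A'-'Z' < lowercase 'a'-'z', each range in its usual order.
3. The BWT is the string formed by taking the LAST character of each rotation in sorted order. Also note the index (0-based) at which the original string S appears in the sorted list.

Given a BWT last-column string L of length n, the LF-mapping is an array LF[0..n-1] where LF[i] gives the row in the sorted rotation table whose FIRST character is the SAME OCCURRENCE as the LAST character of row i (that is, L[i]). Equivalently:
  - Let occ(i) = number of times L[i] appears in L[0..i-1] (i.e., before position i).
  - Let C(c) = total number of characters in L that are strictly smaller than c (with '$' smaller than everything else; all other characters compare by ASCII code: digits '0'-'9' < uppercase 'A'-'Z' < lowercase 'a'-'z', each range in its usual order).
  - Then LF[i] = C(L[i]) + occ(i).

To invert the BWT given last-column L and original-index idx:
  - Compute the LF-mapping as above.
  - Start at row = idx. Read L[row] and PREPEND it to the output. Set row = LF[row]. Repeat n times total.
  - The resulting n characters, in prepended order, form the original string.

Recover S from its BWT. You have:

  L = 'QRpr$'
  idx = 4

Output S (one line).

LF mapping: 1 2 3 4 0
Walk LF starting at row 4, prepending L[row]:
  step 1: row=4, L[4]='$', prepend. Next row=LF[4]=0
  step 2: row=0, L[0]='Q', prepend. Next row=LF[0]=1
  step 3: row=1, L[1]='R', prepend. Next row=LF[1]=2
  step 4: row=2, L[2]='p', prepend. Next row=LF[2]=3
  step 5: row=3, L[3]='r', prepend. Next row=LF[3]=4
Reversed output: rpRQ$

Answer: rpRQ$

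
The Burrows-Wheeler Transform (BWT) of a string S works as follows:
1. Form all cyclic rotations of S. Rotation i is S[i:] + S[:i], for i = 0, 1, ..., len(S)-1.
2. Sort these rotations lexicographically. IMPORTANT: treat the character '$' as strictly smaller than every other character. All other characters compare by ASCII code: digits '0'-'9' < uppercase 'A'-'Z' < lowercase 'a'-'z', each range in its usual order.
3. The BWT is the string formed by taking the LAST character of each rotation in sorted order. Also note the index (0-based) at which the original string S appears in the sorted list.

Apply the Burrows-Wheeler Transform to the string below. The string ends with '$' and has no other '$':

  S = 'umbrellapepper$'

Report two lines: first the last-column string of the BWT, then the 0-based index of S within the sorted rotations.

All 15 rotations (rotation i = S[i:]+S[:i]):
  rot[0] = umbrellapepper$
  rot[1] = mbrellapepper$u
  rot[2] = brellapepper$um
  rot[3] = rellapepper$umb
  rot[4] = ellapepper$umbr
  rot[5] = llapepper$umbre
  rot[6] = lapepper$umbrel
  rot[7] = apepper$umbrell
  rot[8] = pepper$umbrella
  rot[9] = epper$umbrellap
  rot[10] = pper$umbrellape
  rot[11] = per$umbrellapep
  rot[12] = er$umbrellapepp
  rot[13] = r$umbrellapeppe
  rot[14] = $umbrellapepper
Sorted (with $ < everything):
  sorted[0] = $umbrellapepper  (last char: 'r')
  sorted[1] = apepper$umbrell  (last char: 'l')
  sorted[2] = brellapepper$um  (last char: 'm')
  sorted[3] = ellapepper$umbr  (last char: 'r')
  sorted[4] = epper$umbrellap  (last char: 'p')
  sorted[5] = er$umbrellapepp  (last char: 'p')
  sorted[6] = lapepper$umbrel  (last char: 'l')
  sorted[7] = llapepper$umbre  (last char: 'e')
  sorted[8] = mbrellapepper$u  (last char: 'u')
  sorted[9] = pepper$umbrella  (last char: 'a')
  sorted[10] = per$umbrellapep  (last char: 'p')
  sorted[11] = pper$umbrellape  (last char: 'e')
  sorted[12] = r$umbrellapeppe  (last char: 'e')
  sorted[13] = rellapepper$umb  (last char: 'b')
  sorted[14] = umbrellapepper$  (last char: '$')
Last column: rlmrppleuapeeb$
Original string S is at sorted index 14

Answer: rlmrppleuapeeb$
14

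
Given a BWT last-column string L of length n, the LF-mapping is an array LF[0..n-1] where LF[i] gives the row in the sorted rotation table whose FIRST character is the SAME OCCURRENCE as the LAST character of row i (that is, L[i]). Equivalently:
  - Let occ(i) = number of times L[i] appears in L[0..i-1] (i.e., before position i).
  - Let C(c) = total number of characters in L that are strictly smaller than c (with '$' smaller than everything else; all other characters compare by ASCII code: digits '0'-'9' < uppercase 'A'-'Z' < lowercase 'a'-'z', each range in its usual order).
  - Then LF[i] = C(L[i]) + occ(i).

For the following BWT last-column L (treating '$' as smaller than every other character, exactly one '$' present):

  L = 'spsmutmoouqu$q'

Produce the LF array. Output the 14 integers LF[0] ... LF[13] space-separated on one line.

Char counts: '$':1, 'm':2, 'o':2, 'p':1, 'q':2, 's':2, 't':1, 'u':3
C (first-col start): C('$')=0, C('m')=1, C('o')=3, C('p')=5, C('q')=6, C('s')=8, C('t')=10, C('u')=11
L[0]='s': occ=0, LF[0]=C('s')+0=8+0=8
L[1]='p': occ=0, LF[1]=C('p')+0=5+0=5
L[2]='s': occ=1, LF[2]=C('s')+1=8+1=9
L[3]='m': occ=0, LF[3]=C('m')+0=1+0=1
L[4]='u': occ=0, LF[4]=C('u')+0=11+0=11
L[5]='t': occ=0, LF[5]=C('t')+0=10+0=10
L[6]='m': occ=1, LF[6]=C('m')+1=1+1=2
L[7]='o': occ=0, LF[7]=C('o')+0=3+0=3
L[8]='o': occ=1, LF[8]=C('o')+1=3+1=4
L[9]='u': occ=1, LF[9]=C('u')+1=11+1=12
L[10]='q': occ=0, LF[10]=C('q')+0=6+0=6
L[11]='u': occ=2, LF[11]=C('u')+2=11+2=13
L[12]='$': occ=0, LF[12]=C('$')+0=0+0=0
L[13]='q': occ=1, LF[13]=C('q')+1=6+1=7

Answer: 8 5 9 1 11 10 2 3 4 12 6 13 0 7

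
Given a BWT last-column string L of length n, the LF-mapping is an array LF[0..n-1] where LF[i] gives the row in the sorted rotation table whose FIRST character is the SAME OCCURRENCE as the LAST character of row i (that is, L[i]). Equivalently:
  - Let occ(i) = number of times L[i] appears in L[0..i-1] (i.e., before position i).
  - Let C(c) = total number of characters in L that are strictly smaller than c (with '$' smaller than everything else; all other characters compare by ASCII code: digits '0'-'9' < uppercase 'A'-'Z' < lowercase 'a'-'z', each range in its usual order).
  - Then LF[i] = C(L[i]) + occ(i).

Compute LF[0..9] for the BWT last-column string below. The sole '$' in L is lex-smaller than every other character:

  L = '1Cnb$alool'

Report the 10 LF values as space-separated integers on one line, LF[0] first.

Answer: 1 2 7 4 0 3 5 8 9 6

Derivation:
Char counts: '$':1, '1':1, 'C':1, 'a':1, 'b':1, 'l':2, 'n':1, 'o':2
C (first-col start): C('$')=0, C('1')=1, C('C')=2, C('a')=3, C('b')=4, C('l')=5, C('n')=7, C('o')=8
L[0]='1': occ=0, LF[0]=C('1')+0=1+0=1
L[1]='C': occ=0, LF[1]=C('C')+0=2+0=2
L[2]='n': occ=0, LF[2]=C('n')+0=7+0=7
L[3]='b': occ=0, LF[3]=C('b')+0=4+0=4
L[4]='$': occ=0, LF[4]=C('$')+0=0+0=0
L[5]='a': occ=0, LF[5]=C('a')+0=3+0=3
L[6]='l': occ=0, LF[6]=C('l')+0=5+0=5
L[7]='o': occ=0, LF[7]=C('o')+0=8+0=8
L[8]='o': occ=1, LF[8]=C('o')+1=8+1=9
L[9]='l': occ=1, LF[9]=C('l')+1=5+1=6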